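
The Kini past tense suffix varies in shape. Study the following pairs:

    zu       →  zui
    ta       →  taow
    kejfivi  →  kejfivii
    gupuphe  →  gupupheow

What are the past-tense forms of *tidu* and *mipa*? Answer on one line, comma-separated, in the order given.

tidui, mipaow

Looking at the last vowel of each stem: -i when the last vowel of the stem is a high vowel (*zu*, *kejfivi*); -ow when the last vowel of the stem is a non-high vowel (*ta*, *gupuphe*).
*tidu* — last vowel /u/ (a high vowel) → -i → *tidui*.
*mipa*: last vowel = /a/, a non-high vowel → -ow → *mipaow*.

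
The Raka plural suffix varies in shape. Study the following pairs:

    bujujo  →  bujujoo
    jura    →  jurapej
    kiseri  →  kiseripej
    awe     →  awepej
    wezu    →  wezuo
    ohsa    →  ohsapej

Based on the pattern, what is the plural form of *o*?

oo

The suffix is conditioned by the last vowel: -o when the last vowel of the stem is a rounded vowel (*bujujo*, *wezu*); -pej when the last vowel of the stem is an unrounded vowel (*jura*, *kiseri*, *awe*, *ohsa*).
*o*: last vowel = /o/, a rounded vowel → -o → *oo*.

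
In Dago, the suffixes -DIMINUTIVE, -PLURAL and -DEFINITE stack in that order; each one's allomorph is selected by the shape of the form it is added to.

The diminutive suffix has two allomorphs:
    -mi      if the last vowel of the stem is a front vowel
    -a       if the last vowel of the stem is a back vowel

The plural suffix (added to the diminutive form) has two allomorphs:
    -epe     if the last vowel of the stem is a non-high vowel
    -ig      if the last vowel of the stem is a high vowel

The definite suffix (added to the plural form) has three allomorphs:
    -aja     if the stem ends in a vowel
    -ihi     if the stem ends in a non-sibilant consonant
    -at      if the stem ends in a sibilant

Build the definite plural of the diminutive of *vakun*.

*vakun*: last vowel = /u/, a back vowel → -a → *vakuna*.
The diminutive form *vakuna* — last vowel /a/ (a non-high vowel) → -epe → *vakunaepe*.
Since the final sound of the plural form *vakunaepe* is /e/ (a vowel), it takes -aja, giving *vakunaepeaja*.

vakunaepeaja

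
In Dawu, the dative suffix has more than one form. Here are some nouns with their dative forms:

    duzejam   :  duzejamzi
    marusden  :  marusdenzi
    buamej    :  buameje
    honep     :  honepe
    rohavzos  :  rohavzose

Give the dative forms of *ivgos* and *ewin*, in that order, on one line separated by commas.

The pattern is nasality of the final consonant: -zi when the stem ends in a nasal (*duzejam*, *marusden*); -e when the stem ends in a non-nasal consonant (*buamej*, *honep*, *rohavzos*).
The final consonant of *ivgos* is /s/, which is non-nasal, so the suffix is -e, giving *ivgose*.
*ewin* — final consonant /n/ (a nasal) → -zi → *ewinzi*.

ivgose, ewinzi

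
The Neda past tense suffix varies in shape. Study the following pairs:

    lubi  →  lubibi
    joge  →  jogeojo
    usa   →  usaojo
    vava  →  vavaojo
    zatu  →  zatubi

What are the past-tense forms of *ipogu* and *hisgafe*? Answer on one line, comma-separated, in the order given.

ipogubi, hisgafeojo

The alternation tracks the last vowel of the stem — -bi when the last vowel of the stem is a high vowel (*lubi*, *zatu*); -ojo when the last vowel of the stem is a non-high vowel (*joge*, *usa*, *vava*).
Since the last vowel of *ipogu* is /u/ (a high vowel), it takes -bi, giving *ipogubi*.
*hisgafe*: last vowel = /e/, a non-high vowel → -ojo → *hisgafeojo*.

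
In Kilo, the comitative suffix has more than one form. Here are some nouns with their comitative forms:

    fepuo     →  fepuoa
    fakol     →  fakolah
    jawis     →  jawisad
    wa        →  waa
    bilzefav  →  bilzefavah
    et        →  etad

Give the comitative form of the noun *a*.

The alternation tracks the final sound of the stem — -ad when the stem ends in a voiceless consonant (*jawis*, *et*); -ah when the stem ends in a voiced consonant (*fakol*, *bilzefav*); -a when the stem ends in a vowel (*fepuo*, *wa*).
Since the final sound of *a* is /a/ (a vowel), it takes -a, giving *aa*.

aa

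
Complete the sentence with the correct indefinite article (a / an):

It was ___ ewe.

a

The indefinite article is chosen by the initial *sound* of the following word, not its spelling.
*ewe* begins with the sound /juː/ (pronounced /juː/) — a consonant sound.
So the article is *a*: It was a ewe.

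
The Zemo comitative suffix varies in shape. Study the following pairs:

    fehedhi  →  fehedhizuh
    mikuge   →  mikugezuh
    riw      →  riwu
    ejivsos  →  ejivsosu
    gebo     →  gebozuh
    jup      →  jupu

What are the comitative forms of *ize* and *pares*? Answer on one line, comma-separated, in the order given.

izezuh, paresu

Looking at the final sound of each stem: -u when the stem ends in a consonant (*riw*, *ejivsos*, *jup*); -zuh when the stem ends in a vowel (*fehedhi*, *mikuge*, *gebo*).
Since the final sound of *ize* is /e/ (a vowel), it takes -zuh, giving *izezuh*.
The final sound of *pares* is /s/, which is a consonant, so the suffix is -u, giving *paresu*.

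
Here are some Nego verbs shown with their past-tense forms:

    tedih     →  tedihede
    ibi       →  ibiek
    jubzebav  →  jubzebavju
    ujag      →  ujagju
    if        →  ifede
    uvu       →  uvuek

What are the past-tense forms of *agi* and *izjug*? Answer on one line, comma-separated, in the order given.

The pattern is voicing of the final sound: -ede when the stem ends in a voiceless consonant (*tedih*, *if*); -ju when the stem ends in a voiced consonant (*jubzebav*, *ujag*); -ek when the stem ends in a vowel (*ibi*, *uvu*).
*agi* — final sound /i/ (a vowel) → -ek → *agiek*.
*izjug* — final sound /g/ (a voiced consonant) → -ju → *izjugju*.

agiek, izjugju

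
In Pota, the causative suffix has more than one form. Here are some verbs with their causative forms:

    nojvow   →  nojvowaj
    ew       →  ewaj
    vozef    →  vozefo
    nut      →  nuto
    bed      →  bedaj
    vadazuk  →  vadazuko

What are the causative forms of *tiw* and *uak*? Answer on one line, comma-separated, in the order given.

The alternation tracks the final consonant of the stem — -o when the stem ends in a voiceless consonant (*vozef*, *nut*, *vadazuk*); -aj when the stem ends in a voiced consonant (*nojvow*, *ew*, *bed*).
*tiw* — final consonant /w/ (voiced) → -aj → *tiwaj*.
*uak* — final consonant /k/ (voiceless) → -o → *uako*.

tiwaj, uako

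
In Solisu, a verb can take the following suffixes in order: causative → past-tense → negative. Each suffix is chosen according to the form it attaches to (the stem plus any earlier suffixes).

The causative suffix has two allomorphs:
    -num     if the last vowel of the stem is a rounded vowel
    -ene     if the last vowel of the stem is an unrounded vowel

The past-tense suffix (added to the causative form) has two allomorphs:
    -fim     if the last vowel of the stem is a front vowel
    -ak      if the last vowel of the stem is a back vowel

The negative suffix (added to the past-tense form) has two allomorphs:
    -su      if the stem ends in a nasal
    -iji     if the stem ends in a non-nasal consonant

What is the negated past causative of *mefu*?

*mefu*: last vowel = /u/, a rounded vowel → -num → *mefunum*.
The causative form *mefunum* — last vowel /u/ (a back vowel) → -ak → *mefunumak*.
Since the final consonant of the past-tense form *mefunumak* is /k/ (non-nasal), it takes -iji, giving *mefunumakiji*.

mefunumakiji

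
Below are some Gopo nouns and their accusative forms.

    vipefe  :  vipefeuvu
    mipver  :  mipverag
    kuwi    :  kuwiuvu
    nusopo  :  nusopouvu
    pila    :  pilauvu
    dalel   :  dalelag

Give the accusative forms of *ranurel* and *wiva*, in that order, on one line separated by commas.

ranurelag, wivauvu

Looking at the final sound of each stem: -ag when the stem ends in a consonant (*mipver*, *dalel*); -uvu when the stem ends in a vowel (*vipefe*, *kuwi*, *nusopo*, *pila*).
Since the final sound of *ranurel* is /l/ (a consonant), it takes -ag, giving *ranurelag*.
*wiva*: final sound = /a/, a vowel → -uvu → *wivauvu*.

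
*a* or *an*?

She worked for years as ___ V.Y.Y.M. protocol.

The indefinite article is chosen by the initial *sound* of the following word, not its spelling.
The initialism *V.Y.Y.M.* is read letter by letter; the first letter, V, is pronounced /viː/, which begins with a consonant sound.
So the article is *a*: She worked for years as a V.Y.Y.M. protocol.

a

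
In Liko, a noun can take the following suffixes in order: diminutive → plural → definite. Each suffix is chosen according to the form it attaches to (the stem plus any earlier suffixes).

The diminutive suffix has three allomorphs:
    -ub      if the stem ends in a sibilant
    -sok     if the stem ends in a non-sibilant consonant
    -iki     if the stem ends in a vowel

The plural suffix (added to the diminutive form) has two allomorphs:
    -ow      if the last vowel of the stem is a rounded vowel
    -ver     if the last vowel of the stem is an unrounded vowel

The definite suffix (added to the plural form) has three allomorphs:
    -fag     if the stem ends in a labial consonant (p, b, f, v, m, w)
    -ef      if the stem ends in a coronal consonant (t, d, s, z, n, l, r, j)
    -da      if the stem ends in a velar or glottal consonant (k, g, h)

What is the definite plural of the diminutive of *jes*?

jesubowfag

The final sound of *jes* is /s/, which is a sibilant, so the diminutive suffix is -ub, giving *jesub*.
The diminutive form *jesub*: last vowel = /u/, a rounded vowel → -ow → *jesubow*.
The final consonant of the plural form *jesubow* is /w/, which is labial, so the definite suffix is -fag, giving *jesubowfag*.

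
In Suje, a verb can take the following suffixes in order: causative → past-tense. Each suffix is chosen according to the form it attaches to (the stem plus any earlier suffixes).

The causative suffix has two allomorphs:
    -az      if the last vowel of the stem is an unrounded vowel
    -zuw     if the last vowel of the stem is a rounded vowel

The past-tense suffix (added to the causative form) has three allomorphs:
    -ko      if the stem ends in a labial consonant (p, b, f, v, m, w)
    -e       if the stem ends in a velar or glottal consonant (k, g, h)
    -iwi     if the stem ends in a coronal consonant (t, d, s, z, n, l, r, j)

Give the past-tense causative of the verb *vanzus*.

vanzuszuwko

The last vowel of *vanzus* is /u/, which is a rounded vowel, so the causative suffix is -zuw, giving *vanzuszuw*.
Since the final consonant of the causative form *vanzuszuw* is /w/ (labial), it takes -ko, giving *vanzuszuwko*.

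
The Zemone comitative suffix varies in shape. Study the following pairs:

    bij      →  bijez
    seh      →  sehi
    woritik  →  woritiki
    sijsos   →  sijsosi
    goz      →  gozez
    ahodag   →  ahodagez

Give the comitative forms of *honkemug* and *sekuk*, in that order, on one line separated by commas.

The pattern is voicing of the final consonant: -i when the stem ends in a voiceless consonant (*seh*, *woritik*, *sijsos*); -ez when the stem ends in a voiced consonant (*bij*, *goz*, *ahodag*).
*honkemug*: final consonant = /g/, voiced → -ez → *honkemugez*.
*sekuk*: final consonant = /k/, voiceless → -i → *sekuki*.

honkemugez, sekuki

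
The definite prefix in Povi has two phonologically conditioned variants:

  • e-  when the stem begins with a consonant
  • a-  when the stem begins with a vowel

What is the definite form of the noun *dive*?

edive

*dive*: first sound = /d/, a consonant → e- → *edive*.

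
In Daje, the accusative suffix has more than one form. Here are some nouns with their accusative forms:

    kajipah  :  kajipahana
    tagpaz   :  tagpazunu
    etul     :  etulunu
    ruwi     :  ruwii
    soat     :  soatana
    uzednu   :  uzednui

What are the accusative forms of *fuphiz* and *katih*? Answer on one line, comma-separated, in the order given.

fuphizunu, katihana

Looking at the final sound of each stem: -ana when the stem ends in a voiceless consonant (*kajipah*, *soat*); -unu when the stem ends in a voiced consonant (*tagpaz*, *etul*); -i when the stem ends in a vowel (*ruwi*, *uzednu*).
*fuphiz*: final sound = /z/, a voiced consonant → -unu → *fuphizunu*.
*katih*: final sound = /h/, a voiceless consonant → -ana → *katihana*.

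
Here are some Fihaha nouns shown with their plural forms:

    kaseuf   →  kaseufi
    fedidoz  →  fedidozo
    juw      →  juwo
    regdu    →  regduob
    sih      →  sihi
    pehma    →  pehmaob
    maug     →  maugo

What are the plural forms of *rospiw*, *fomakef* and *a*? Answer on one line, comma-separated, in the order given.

Looking at the final sound of each stem: -i when the stem ends in a voiceless consonant (*kaseuf*, *sih*); -o when the stem ends in a voiced consonant (*fedidoz*, *juw*, *maug*); -ob when the stem ends in a vowel (*regdu*, *pehma*).
*rospiw* — final sound /w/ (a voiced consonant) → -o → *rospiwo*.
Since the final sound of *fomakef* is /f/ (a voiceless consonant), it takes -i, giving *fomakefi*.
*a*: final sound = /a/, a vowel → -ob → *aob*.

rospiwo, fomakefi, aob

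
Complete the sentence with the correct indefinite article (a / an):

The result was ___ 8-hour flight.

an

The indefinite article is chosen by the initial *sound* of the following word, not its spelling.
The number *8* is spoken "eight", beginning with /eɪt/ — a vowel sound.
So the article is *an*: The result was an 8-hour flight.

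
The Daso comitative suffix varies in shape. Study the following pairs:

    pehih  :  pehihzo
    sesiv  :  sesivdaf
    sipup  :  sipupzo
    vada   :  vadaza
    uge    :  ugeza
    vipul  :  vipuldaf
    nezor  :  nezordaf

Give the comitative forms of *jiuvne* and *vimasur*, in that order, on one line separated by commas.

Looking at the final sound of each stem: -zo when the stem ends in a voiceless consonant (*pehih*, *sipup*); -daf when the stem ends in a voiced consonant (*sesiv*, *vipul*, *nezor*); -za when the stem ends in a vowel (*vada*, *uge*).
Since the final sound of *jiuvne* is /e/ (a vowel), it takes -za, giving *jiuvneza*.
*vimasur*: final sound = /r/, a voiced consonant → -daf → *vimasurdaf*.

jiuvneza, vimasurdaf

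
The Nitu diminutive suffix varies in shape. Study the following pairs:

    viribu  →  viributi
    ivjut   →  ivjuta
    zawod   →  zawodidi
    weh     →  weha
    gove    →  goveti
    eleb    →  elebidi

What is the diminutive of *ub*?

ubidi

Looking at the final sound of each stem: -a when the stem ends in a voiceless consonant (*ivjut*, *weh*); -idi when the stem ends in a voiced consonant (*zawod*, *eleb*); -ti when the stem ends in a vowel (*viribu*, *gove*).
Since the final sound of *ub* is /b/ (a voiced consonant), it takes -idi, giving *ubidi*.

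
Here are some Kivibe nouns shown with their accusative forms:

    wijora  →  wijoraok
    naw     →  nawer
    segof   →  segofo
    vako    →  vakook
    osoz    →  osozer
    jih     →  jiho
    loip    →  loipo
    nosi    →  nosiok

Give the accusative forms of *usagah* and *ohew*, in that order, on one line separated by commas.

usagaho, ohewer

Looking at the final sound of each stem: -o when the stem ends in a voiceless consonant (*segof*, *jih*, *loip*); -er when the stem ends in a voiced consonant (*naw*, *osoz*); -ok when the stem ends in a vowel (*wijora*, *vako*, *nosi*).
*usagah*: final sound = /h/, a voiceless consonant → -o → *usagaho*.
*ohew*: final sound = /w/, a voiced consonant → -er → *ohewer*.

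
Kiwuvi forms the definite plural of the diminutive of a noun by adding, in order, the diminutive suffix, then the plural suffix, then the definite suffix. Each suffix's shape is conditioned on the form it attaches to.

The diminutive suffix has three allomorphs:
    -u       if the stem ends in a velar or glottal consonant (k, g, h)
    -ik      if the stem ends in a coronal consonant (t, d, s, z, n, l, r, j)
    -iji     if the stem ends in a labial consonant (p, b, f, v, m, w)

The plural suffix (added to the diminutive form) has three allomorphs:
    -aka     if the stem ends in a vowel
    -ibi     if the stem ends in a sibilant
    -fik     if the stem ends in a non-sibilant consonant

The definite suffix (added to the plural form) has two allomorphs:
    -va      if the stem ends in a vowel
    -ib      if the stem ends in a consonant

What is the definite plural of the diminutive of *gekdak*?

Since the final consonant of *gekdak* is /k/ (velar/glottal), it takes -u, giving *gekdaku*.
The final sound of the diminutive form *gekdaku* is /u/, which is a vowel, so the plural suffix is -aka, giving *gekdakuaka*.
Since the final sound of the plural form *gekdakuaka* is /a/ (a vowel), it takes -va, giving *gekdakuakava*.

gekdakuakava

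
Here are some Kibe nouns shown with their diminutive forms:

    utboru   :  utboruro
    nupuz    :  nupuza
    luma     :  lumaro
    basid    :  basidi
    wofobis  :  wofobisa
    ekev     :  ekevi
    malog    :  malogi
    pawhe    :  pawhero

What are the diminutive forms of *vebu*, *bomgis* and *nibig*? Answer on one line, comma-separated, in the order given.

veburo, bomgisa, nibigi

Looking at the final sound of each stem: -a when the stem ends in a sibilant (*nupuz*, *wofobis*); -i when the stem ends in a non-sibilant consonant (*basid*, *ekev*, *malog*); -ro when the stem ends in a vowel (*utboru*, *luma*, *pawhe*).
*vebu*: final sound = /u/, a vowel → -ro → *veburo*.
*bomgis* — final sound /s/ (a sibilant) → -a → *bomgisa*.
*nibig*: final sound = /g/, a non-sibilant consonant → -i → *nibigi*.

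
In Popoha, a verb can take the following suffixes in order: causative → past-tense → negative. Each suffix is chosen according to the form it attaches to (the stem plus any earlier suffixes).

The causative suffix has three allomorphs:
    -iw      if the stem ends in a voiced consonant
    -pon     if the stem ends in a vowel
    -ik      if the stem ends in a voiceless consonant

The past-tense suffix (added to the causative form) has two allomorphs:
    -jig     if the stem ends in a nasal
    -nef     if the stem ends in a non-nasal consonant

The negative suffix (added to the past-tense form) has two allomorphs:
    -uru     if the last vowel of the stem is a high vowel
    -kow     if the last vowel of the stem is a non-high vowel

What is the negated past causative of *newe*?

*newe* — final sound /e/ (a vowel) → -pon → *newepon*.
The final consonant of the causative form *newepon* is /n/, which is a nasal, so the past-tense suffix is -jig, giving *neweponjig*.
The past-tense form *neweponjig* — last vowel /i/ (a high vowel) → -uru → *neweponjiguru*.

neweponjiguru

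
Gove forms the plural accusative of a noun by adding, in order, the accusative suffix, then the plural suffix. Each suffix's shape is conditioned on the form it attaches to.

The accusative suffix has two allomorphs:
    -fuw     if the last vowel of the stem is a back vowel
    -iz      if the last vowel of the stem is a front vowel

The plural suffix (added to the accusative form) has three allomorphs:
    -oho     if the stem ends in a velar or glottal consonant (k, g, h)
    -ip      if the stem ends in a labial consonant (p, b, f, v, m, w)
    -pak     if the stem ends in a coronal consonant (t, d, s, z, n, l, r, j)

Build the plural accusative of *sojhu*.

The last vowel of *sojhu* is /u/, which is a back vowel, so the accusative suffix is -fuw, giving *sojhufuw*.
The accusative form *sojhufuw* — final consonant /w/ (labial) → -ip → *sojhufuwip*.

sojhufuwip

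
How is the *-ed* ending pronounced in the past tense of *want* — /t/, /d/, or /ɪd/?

The stem *want* ends in /t/ or /d/.
The -ed suffix is realized as /ɪd/ after /t, d/; as /t/ after other voiceless consonants; and as /d/ after other voiced sounds.
So -ed on *want* is pronounced /ɪd/.

/ɪd/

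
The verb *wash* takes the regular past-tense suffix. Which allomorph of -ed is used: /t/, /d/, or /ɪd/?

/t/

The stem *wash* ends in a voiceless consonant other than /t/.
The -ed suffix is realized as /ɪd/ after /t, d/; as /t/ after other voiceless consonants; and as /d/ after other voiced sounds.
So -ed on *wash* is pronounced /t/.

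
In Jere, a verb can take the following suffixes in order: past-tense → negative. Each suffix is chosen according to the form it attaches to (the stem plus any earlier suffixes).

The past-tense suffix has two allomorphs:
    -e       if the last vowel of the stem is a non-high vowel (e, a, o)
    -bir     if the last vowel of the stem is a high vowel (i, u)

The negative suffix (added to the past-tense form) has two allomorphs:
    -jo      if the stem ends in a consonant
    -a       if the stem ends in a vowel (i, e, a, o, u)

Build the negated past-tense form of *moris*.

The last vowel of *moris* is /i/, which is a high vowel, so the past-tense suffix is -bir, giving *morisbir*.
The final sound of the past-tense form *morisbir* is /r/, which is a consonant, so the negative suffix is -jo, giving *morisbirjo*.

morisbirjo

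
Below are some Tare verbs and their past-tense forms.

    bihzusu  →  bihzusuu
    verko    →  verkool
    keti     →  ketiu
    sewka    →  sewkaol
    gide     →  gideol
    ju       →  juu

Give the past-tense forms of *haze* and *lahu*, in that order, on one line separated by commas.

hazeol, lahuu

The suffix is conditioned by the last vowel: -u when the last vowel of the stem is a high vowel (*bihzusu*, *keti*, *ju*); -ol when the last vowel of the stem is a non-high vowel (*verko*, *sewka*, *gide*).
Since the last vowel of *haze* is /e/ (a non-high vowel), it takes -ol, giving *hazeol*.
*lahu* — last vowel /u/ (a high vowel) → -u → *lahuu*.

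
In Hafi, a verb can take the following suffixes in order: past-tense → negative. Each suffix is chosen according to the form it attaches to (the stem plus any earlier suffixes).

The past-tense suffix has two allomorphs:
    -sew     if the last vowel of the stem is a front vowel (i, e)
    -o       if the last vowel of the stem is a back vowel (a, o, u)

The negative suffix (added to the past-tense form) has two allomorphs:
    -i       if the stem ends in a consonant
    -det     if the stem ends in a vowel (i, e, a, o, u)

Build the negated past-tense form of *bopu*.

bopuodet

Since the last vowel of *bopu* is /u/ (a back vowel), it takes -o, giving *bopuo*.
The final sound of the past-tense form *bopuo* is /o/, which is a vowel, so the negative suffix is -det, giving *bopuodet*.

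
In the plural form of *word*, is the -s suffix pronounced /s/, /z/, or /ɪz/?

The stem *word* ends in a voiced non-sibilant sound.
The plural suffix surfaces as /ɪz/ after sibilants, /s/ after other voiceless consonants, and /z/ after other voiced sounds.
So the plural -s on *word* is pronounced /z/.

/z/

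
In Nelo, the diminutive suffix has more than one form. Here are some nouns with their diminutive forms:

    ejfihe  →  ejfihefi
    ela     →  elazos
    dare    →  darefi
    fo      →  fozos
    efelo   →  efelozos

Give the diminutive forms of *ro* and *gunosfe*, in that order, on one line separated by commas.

rozos, gunosfefi

The alternation tracks the last vowel of the stem — -fi when the last vowel of the stem is a front vowel (*ejfihe*, *dare*); -zos when the last vowel of the stem is a back vowel (*ela*, *fo*, *efelo*).
*ro*: last vowel = /o/, a back vowel → -zos → *rozos*.
*gunosfe* — last vowel /e/ (a front vowel) → -fi → *gunosfefi*.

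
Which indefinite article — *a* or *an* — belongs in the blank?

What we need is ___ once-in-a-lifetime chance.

a

The indefinite article is chosen by the initial *sound* of the following word, not its spelling.
*once-in-a-lifetime* begins with the sound /wʌ/ (*once* pronounced with initial /w/) — a consonant sound.
So the article is *a*: What we need is a once-in-a-lifetime chance.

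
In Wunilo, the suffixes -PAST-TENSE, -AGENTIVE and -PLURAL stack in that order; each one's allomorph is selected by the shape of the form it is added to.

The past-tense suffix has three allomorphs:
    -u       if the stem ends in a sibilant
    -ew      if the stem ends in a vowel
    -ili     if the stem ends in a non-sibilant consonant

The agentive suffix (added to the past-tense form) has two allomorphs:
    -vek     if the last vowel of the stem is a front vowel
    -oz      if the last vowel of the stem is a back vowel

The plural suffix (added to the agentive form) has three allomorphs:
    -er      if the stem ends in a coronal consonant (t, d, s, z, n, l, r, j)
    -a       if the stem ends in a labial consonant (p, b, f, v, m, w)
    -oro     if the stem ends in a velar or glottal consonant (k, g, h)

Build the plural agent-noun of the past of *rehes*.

Since the final sound of *rehes* is /s/ (a sibilant), it takes -u, giving *rehesu*.
The past-tense form *rehesu*: last vowel = /u/, a back vowel → -oz → *rehesuoz*.
The agentive form *rehesuoz* — final consonant /z/ (coronal) → -er → *rehesuozer*.

rehesuozer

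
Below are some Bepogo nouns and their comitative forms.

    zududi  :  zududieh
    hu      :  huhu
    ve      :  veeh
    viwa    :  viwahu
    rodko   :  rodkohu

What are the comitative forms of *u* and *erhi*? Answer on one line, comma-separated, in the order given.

Looking at the last vowel of each stem: -eh when the last vowel of the stem is a front vowel (*zududi*, *ve*); -hu when the last vowel of the stem is a back vowel (*hu*, *viwa*, *rodko*).
*u*: last vowel = /u/, a back vowel → -hu → *uhu*.
The last vowel of *erhi* is /i/, which is a front vowel, so the suffix is -eh, giving *erhieh*.

uhu, erhieh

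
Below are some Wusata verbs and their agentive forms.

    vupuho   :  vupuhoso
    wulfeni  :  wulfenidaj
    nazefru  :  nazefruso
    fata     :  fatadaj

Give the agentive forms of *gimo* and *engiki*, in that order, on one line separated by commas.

The pattern is rounding harmony: -so when the last vowel of the stem is a rounded vowel (*vupuho*, *nazefru*); -daj when the last vowel of the stem is an unrounded vowel (*wulfeni*, *fata*).
The last vowel of *gimo* is /o/, which is a rounded vowel, so the suffix is -so, giving *gimoso*.
*engiki* — last vowel /i/ (an unrounded vowel) → -daj → *engikidaj*.

gimoso, engikidaj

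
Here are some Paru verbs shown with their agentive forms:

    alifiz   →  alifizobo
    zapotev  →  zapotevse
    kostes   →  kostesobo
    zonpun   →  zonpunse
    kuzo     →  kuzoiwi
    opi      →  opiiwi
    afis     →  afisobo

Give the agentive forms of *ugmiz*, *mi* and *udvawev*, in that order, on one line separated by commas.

ugmizobo, miiwi, udvawevse

The pattern is sibilance of the final sound: -obo when the stem ends in a sibilant (*alifiz*, *kostes*, *afis*); -se when the stem ends in a non-sibilant consonant (*zapotev*, *zonpun*); -iwi when the stem ends in a vowel (*kuzo*, *opi*).
*ugmiz* — final sound /z/ (a sibilant) → -obo → *ugmizobo*.
The final sound of *mi* is /i/, which is a vowel, so the suffix is -iwi, giving *miiwi*.
The final sound of *udvawev* is /v/, which is a non-sibilant consonant, so the suffix is -se, giving *udvawevse*.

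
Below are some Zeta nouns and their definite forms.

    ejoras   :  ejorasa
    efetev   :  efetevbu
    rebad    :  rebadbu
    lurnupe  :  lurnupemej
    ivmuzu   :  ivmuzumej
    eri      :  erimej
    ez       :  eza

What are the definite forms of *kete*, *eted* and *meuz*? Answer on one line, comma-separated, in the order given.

The pattern is sibilance of the final sound: -a when the stem ends in a sibilant (*ejoras*, *ez*); -bu when the stem ends in a non-sibilant consonant (*efetev*, *rebad*); -mej when the stem ends in a vowel (*lurnupe*, *ivmuzu*, *eri*).
Since the final sound of *kete* is /e/ (a vowel), it takes -mej, giving *ketemej*.
Since the final sound of *eted* is /d/ (a non-sibilant consonant), it takes -bu, giving *etedbu*.
The final sound of *meuz* is /z/, which is a sibilant, so the suffix is -a, giving *meuza*.

ketemej, etedbu, meuza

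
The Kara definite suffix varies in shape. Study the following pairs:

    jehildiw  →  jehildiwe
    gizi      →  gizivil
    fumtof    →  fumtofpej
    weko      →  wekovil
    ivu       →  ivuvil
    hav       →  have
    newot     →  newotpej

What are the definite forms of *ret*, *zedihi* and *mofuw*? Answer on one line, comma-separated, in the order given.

retpej, zedihivil, mofuwe

The pattern is voicing of the final sound: -pej when the stem ends in a voiceless consonant (*fumtof*, *newot*); -e when the stem ends in a voiced consonant (*jehildiw*, *hav*); -vil when the stem ends in a vowel (*gizi*, *weko*, *ivu*).
The final sound of *ret* is /t/, which is a voiceless consonant, so the suffix is -pej, giving *retpej*.
Since the final sound of *zedihi* is /i/ (a vowel), it takes -vil, giving *zedihivil*.
*mofuw*: final sound = /w/, a voiced consonant → -e → *mofuwe*.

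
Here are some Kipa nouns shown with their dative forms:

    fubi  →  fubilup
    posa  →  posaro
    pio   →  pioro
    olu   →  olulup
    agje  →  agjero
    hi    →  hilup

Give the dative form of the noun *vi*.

The pattern is height harmony: -lup when the last vowel of the stem is a high vowel (*fubi*, *olu*, *hi*); -ro when the last vowel of the stem is a non-high vowel (*posa*, *pio*, *agje*).
The last vowel of *vi* is /i/, which is a high vowel, so the suffix is -lup, giving *vilup*.

vilup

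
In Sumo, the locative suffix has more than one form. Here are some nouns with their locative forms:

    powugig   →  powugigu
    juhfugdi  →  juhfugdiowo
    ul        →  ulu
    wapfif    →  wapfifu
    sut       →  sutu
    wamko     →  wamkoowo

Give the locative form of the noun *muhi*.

muhiowo

The pattern is consonant vs. vowel: -u when the stem ends in a consonant (*powugig*, *ul*, *wapfif*, *sut*); -owo when the stem ends in a vowel (*juhfugdi*, *wamko*).
The final sound of *muhi* is /i/, which is a vowel, so the suffix is -owo, giving *muhiowo*.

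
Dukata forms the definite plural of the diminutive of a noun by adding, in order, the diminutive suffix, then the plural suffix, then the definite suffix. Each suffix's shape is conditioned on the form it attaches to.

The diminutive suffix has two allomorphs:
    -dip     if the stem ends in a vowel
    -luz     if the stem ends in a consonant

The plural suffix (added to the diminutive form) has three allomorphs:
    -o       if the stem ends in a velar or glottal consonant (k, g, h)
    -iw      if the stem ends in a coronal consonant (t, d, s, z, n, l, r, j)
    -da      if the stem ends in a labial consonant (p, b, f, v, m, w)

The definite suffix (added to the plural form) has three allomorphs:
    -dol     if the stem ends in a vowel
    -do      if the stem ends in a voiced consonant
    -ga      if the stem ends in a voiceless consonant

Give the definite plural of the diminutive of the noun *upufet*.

upufetluziwdo

Since the final sound of *upufet* is /t/ (a consonant), it takes -luz, giving *upufetluz*.
The final consonant of the diminutive form *upufetluz* is /z/, which is coronal, so the plural suffix is -iw, giving *upufetluziw*.
The final sound of the plural form *upufetluziw* is /w/, which is a voiced consonant, so the definite suffix is -do, giving *upufetluziwdo*.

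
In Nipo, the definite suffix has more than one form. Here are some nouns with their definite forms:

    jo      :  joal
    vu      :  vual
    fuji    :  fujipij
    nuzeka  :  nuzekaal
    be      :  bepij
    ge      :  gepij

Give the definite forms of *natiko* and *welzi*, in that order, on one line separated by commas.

The alternation tracks the last vowel of the stem — -pij when the last vowel of the stem is a front vowel (*fuji*, *be*, *ge*); -al when the last vowel of the stem is a back vowel (*jo*, *vu*, *nuzeka*).
Since the last vowel of *natiko* is /o/ (a back vowel), it takes -al, giving *natikoal*.
Since the last vowel of *welzi* is /i/ (a front vowel), it takes -pij, giving *welzipij*.

natikoal, welzipij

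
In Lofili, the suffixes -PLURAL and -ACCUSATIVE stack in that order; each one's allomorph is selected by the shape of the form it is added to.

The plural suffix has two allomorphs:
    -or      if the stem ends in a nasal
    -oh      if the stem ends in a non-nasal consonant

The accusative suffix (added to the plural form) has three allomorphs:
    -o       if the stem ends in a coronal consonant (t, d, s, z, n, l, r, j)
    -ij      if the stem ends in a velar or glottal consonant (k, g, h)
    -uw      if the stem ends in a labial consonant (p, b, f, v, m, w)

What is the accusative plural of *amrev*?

amrevohij

Since the final consonant of *amrev* is /v/ (non-nasal), it takes -oh, giving *amrevoh*.
The plural form *amrevoh*: final consonant = /h/, velar/glottal → -ij → *amrevohij*.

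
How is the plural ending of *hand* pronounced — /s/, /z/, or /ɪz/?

The stem *hand* ends in a voiced non-sibilant sound.
The plural suffix surfaces as /ɪz/ after sibilants, /s/ after other voiceless consonants, and /z/ after other voiced sounds.
So the plural -s on *hand* is pronounced /z/.

/z/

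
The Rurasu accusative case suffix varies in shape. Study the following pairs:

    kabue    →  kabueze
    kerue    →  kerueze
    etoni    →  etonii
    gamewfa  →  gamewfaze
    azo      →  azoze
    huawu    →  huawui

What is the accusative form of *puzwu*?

puzwui

Looking at the last vowel of each stem: -i when the last vowel of the stem is a high vowel (*etoni*, *huawu*); -ze when the last vowel of the stem is a non-high vowel (*kabue*, *kerue*, *gamewfa*, *azo*).
The last vowel of *puzwu* is /u/, which is a high vowel, so the suffix is -i, giving *puzwui*.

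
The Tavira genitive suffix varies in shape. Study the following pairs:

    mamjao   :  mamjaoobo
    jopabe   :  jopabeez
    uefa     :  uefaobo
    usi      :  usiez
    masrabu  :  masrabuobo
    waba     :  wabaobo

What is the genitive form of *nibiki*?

The pattern is front/back vowel harmony: -ez when the last vowel of the stem is a front vowel (*jopabe*, *usi*); -obo when the last vowel of the stem is a back vowel (*mamjao*, *uefa*, *masrabu*, *waba*).
Since the last vowel of *nibiki* is /i/ (a front vowel), it takes -ez, giving *nibikiez*.

nibikiez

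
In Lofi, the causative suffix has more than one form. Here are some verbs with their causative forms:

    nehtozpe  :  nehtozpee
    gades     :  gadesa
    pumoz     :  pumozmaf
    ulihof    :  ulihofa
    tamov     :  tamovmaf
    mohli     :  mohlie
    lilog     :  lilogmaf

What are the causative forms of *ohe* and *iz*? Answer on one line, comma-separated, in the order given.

ohee, izmaf

The pattern is voicing of the final sound: -a when the stem ends in a voiceless consonant (*gades*, *ulihof*); -maf when the stem ends in a voiced consonant (*pumoz*, *tamov*, *lilog*); -e when the stem ends in a vowel (*nehtozpe*, *mohli*).
*ohe*: final sound = /e/, a vowel → -e → *ohee*.
*iz*: final sound = /z/, a voiced consonant → -maf → *izmaf*.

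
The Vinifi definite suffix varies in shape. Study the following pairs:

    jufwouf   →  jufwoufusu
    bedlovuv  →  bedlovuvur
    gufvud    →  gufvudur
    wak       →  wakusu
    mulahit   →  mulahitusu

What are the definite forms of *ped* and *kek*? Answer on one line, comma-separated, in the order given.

pedur, kekusu

The suffix is conditioned by the final consonant: -usu when the stem ends in a voiceless consonant (*jufwouf*, *wak*, *mulahit*); -ur when the stem ends in a voiced consonant (*bedlovuv*, *gufvud*).
*ped* — final consonant /d/ (voiced) → -ur → *pedur*.
Since the final consonant of *kek* is /k/ (voiceless), it takes -usu, giving *kekusu*.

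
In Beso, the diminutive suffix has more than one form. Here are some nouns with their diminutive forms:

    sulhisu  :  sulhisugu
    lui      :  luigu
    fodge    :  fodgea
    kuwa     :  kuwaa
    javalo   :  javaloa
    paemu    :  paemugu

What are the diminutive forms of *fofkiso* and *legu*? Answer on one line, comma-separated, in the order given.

Looking at the last vowel of each stem: -gu when the last vowel of the stem is a high vowel (*sulhisu*, *lui*, *paemu*); -a when the last vowel of the stem is a non-high vowel (*fodge*, *kuwa*, *javalo*).
*fofkiso*: last vowel = /o/, a non-high vowel → -a → *fofkisoa*.
*legu* — last vowel /u/ (a high vowel) → -gu → *legugu*.

fofkisoa, legugu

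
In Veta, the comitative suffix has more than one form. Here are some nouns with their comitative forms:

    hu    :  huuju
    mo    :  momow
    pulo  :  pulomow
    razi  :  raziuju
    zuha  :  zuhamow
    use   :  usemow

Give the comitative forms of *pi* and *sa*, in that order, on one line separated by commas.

piuju, samow

The suffix is conditioned by the last vowel: -uju when the last vowel of the stem is a high vowel (*hu*, *razi*); -mow when the last vowel of the stem is a non-high vowel (*mo*, *pulo*, *zuha*, *use*).
Since the last vowel of *pi* is /i/ (a high vowel), it takes -uju, giving *piuju*.
*sa* — last vowel /a/ (a non-high vowel) → -mow → *samow*.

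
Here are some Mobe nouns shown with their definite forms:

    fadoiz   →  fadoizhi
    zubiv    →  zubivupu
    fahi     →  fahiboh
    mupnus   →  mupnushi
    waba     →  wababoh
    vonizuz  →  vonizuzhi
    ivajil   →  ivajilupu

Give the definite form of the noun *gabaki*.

Looking at the final sound of each stem: -hi when the stem ends in a sibilant (*fadoiz*, *mupnus*, *vonizuz*); -upu when the stem ends in a non-sibilant consonant (*zubiv*, *ivajil*); -boh when the stem ends in a vowel (*fahi*, *waba*).
The final sound of *gabaki* is /i/, which is a vowel, so the suffix is -boh, giving *gabakiboh*.

gabakiboh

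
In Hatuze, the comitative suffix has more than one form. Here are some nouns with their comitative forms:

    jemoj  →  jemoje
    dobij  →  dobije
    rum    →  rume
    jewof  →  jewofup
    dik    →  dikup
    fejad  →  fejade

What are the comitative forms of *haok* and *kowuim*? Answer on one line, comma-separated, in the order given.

The suffix is conditioned by the final consonant: -up when the stem ends in a voiceless consonant (*jewof*, *dik*); -e when the stem ends in a voiced consonant (*jemoj*, *dobij*, *rum*, *fejad*).
*haok*: final consonant = /k/, voiceless → -up → *haokup*.
Since the final consonant of *kowuim* is /m/ (voiced), it takes -e, giving *kowuime*.

haokup, kowuime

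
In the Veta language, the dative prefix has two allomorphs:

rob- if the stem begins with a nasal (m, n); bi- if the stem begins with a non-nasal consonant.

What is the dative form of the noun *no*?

The first consonant of *no* is /n/, which is a nasal, so the prefix is rob-, giving *robno*.

robno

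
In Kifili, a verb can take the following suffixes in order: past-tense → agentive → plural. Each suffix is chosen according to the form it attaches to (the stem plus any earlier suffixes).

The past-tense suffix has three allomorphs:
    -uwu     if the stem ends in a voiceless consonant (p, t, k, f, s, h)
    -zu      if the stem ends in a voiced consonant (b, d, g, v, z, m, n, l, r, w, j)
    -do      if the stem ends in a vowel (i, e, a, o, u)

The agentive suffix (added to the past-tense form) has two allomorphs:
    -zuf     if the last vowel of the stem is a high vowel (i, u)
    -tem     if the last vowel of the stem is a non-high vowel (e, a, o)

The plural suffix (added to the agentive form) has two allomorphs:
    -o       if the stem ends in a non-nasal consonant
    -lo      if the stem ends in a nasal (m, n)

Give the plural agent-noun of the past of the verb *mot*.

*mot*: final sound = /t/, a voiceless consonant → -uwu → *motuwu*.
The last vowel of the past-tense form *motuwu* is /u/, which is a high vowel, so the agentive suffix is -zuf, giving *motuwuzuf*.
The agentive form *motuwuzuf* — final consonant /f/ (non-nasal) → -o → *motuwuzufo*.

motuwuzufo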